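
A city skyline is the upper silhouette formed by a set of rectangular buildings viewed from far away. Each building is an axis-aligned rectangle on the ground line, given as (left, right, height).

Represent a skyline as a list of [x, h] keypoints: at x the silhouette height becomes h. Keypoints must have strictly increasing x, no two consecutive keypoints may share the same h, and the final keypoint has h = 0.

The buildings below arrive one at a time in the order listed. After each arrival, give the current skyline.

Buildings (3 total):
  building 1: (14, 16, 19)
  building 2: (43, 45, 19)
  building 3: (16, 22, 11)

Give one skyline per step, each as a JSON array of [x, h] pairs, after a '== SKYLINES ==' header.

== SKYLINES ==
[[14,19],[16,0]]
[[14,19],[16,0],[43,19],[45,0]]
[[14,19],[16,11],[22,0],[43,19],[45,0]]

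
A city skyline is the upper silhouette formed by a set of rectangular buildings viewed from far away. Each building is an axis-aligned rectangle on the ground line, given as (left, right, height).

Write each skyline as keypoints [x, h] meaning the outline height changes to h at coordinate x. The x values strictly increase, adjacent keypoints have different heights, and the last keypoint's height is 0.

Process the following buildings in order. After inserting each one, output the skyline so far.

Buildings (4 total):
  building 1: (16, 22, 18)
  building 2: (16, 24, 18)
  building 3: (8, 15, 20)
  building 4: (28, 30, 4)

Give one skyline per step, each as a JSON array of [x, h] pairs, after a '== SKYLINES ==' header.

== SKYLINES ==
[[16,18],[22,0]]
[[16,18],[24,0]]
[[8,20],[15,0],[16,18],[24,0]]
[[8,20],[15,0],[16,18],[24,0],[28,4],[30,0]]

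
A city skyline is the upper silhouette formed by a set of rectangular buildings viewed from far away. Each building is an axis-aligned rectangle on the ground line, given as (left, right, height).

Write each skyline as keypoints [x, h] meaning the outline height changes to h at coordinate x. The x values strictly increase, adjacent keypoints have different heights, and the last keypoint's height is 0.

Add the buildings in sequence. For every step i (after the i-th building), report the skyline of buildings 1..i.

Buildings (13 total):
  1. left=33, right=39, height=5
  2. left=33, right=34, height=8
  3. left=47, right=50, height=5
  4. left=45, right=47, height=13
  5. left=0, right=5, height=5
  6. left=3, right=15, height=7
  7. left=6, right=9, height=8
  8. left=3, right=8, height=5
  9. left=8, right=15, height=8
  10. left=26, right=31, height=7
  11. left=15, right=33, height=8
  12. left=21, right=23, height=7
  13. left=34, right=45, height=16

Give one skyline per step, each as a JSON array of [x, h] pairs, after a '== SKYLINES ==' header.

== SKYLINES ==
[[33,5],[39,0]]
[[33,8],[34,5],[39,0]]
[[33,8],[34,5],[39,0],[47,5],[50,0]]
[[33,8],[34,5],[39,0],[45,13],[47,5],[50,0]]
[[0,5],[5,0],[33,8],[34,5],[39,0],[45,13],[47,5],[50,0]]
[[0,5],[3,7],[15,0],[33,8],[34,5],[39,0],[45,13],[47,5],[50,0]]
[[0,5],[3,7],[6,8],[9,7],[15,0],[33,8],[34,5],[39,0],[45,13],[47,5],[50,0]]
[[0,5],[3,7],[6,8],[9,7],[15,0],[33,8],[34,5],[39,0],[45,13],[47,5],[50,0]]
[[0,5],[3,7],[6,8],[15,0],[33,8],[34,5],[39,0],[45,13],[47,5],[50,0]]
[[0,5],[3,7],[6,8],[15,0],[26,7],[31,0],[33,8],[34,5],[39,0],[45,13],[47,5],[50,0]]
[[0,5],[3,7],[6,8],[34,5],[39,0],[45,13],[47,5],[50,0]]
[[0,5],[3,7],[6,8],[34,5],[39,0],[45,13],[47,5],[50,0]]
[[0,5],[3,7],[6,8],[34,16],[45,13],[47,5],[50,0]]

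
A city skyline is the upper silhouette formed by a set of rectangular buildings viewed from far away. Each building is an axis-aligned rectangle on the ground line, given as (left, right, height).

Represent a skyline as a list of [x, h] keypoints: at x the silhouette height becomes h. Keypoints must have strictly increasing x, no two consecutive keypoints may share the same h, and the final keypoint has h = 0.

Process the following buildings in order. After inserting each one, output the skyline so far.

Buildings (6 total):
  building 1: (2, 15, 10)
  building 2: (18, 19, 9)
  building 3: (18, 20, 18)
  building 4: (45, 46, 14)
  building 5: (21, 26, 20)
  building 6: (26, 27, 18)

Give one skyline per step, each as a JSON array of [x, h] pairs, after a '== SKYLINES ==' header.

== SKYLINES ==
[[2,10],[15,0]]
[[2,10],[15,0],[18,9],[19,0]]
[[2,10],[15,0],[18,18],[20,0]]
[[2,10],[15,0],[18,18],[20,0],[45,14],[46,0]]
[[2,10],[15,0],[18,18],[20,0],[21,20],[26,0],[45,14],[46,0]]
[[2,10],[15,0],[18,18],[20,0],[21,20],[26,18],[27,0],[45,14],[46,0]]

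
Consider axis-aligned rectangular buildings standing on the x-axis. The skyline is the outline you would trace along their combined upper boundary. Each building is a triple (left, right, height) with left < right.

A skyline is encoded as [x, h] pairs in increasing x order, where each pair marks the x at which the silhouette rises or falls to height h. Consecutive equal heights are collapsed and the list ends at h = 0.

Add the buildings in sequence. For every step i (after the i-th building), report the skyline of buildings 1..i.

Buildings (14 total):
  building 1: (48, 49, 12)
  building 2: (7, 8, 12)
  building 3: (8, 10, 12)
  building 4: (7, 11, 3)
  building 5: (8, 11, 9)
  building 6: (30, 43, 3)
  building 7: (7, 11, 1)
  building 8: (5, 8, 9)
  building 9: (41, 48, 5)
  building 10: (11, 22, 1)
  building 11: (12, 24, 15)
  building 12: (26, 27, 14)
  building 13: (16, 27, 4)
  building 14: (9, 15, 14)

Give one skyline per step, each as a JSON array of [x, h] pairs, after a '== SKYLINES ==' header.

== SKYLINES ==
[[48,12],[49,0]]
[[7,12],[8,0],[48,12],[49,0]]
[[7,12],[10,0],[48,12],[49,0]]
[[7,12],[10,3],[11,0],[48,12],[49,0]]
[[7,12],[10,9],[11,0],[48,12],[49,0]]
[[7,12],[10,9],[11,0],[30,3],[43,0],[48,12],[49,0]]
[[7,12],[10,9],[11,0],[30,3],[43,0],[48,12],[49,0]]
[[5,9],[7,12],[10,9],[11,0],[30,3],[43,0],[48,12],[49,0]]
[[5,9],[7,12],[10,9],[11,0],[30,3],[41,5],[48,12],[49,0]]
[[5,9],[7,12],[10,9],[11,1],[22,0],[30,3],[41,5],[48,12],[49,0]]
[[5,9],[7,12],[10,9],[11,1],[12,15],[24,0],[30,3],[41,5],[48,12],[49,0]]
[[5,9],[7,12],[10,9],[11,1],[12,15],[24,0],[26,14],[27,0],[30,3],[41,5],[48,12],[49,0]]
[[5,9],[7,12],[10,9],[11,1],[12,15],[24,4],[26,14],[27,0],[30,3],[41,5],[48,12],[49,0]]
[[5,9],[7,12],[9,14],[12,15],[24,4],[26,14],[27,0],[30,3],[41,5],[48,12],[49,0]]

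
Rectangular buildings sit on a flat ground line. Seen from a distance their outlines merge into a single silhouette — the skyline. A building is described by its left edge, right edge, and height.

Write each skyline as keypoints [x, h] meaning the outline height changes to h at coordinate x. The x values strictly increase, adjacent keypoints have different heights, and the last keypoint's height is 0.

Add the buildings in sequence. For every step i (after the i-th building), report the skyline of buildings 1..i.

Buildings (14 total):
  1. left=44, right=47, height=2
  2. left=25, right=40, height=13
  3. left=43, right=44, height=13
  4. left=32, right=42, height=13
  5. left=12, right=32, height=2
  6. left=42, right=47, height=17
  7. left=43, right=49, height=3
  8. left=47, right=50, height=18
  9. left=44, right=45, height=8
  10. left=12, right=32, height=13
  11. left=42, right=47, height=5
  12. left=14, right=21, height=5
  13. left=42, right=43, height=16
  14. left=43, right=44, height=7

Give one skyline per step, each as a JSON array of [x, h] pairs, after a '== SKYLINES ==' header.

== SKYLINES ==
[[44,2],[47,0]]
[[25,13],[40,0],[44,2],[47,0]]
[[25,13],[40,0],[43,13],[44,2],[47,0]]
[[25,13],[42,0],[43,13],[44,2],[47,0]]
[[12,2],[25,13],[42,0],[43,13],[44,2],[47,0]]
[[12,2],[25,13],[42,17],[47,0]]
[[12,2],[25,13],[42,17],[47,3],[49,0]]
[[12,2],[25,13],[42,17],[47,18],[50,0]]
[[12,2],[25,13],[42,17],[47,18],[50,0]]
[[12,13],[42,17],[47,18],[50,0]]
[[12,13],[42,17],[47,18],[50,0]]
[[12,13],[42,17],[47,18],[50,0]]
[[12,13],[42,17],[47,18],[50,0]]
[[12,13],[42,17],[47,18],[50,0]]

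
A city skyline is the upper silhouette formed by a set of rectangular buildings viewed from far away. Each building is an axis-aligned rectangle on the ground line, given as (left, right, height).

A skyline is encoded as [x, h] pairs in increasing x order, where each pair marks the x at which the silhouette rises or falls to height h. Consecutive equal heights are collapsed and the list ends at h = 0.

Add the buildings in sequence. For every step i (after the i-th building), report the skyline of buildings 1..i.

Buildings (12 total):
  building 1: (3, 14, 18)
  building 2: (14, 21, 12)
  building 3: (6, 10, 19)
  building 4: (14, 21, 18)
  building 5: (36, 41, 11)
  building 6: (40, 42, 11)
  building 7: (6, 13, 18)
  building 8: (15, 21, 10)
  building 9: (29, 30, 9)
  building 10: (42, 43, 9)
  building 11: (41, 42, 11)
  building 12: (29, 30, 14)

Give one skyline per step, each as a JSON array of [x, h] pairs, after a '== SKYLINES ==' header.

== SKYLINES ==
[[3,18],[14,0]]
[[3,18],[14,12],[21,0]]
[[3,18],[6,19],[10,18],[14,12],[21,0]]
[[3,18],[6,19],[10,18],[21,0]]
[[3,18],[6,19],[10,18],[21,0],[36,11],[41,0]]
[[3,18],[6,19],[10,18],[21,0],[36,11],[42,0]]
[[3,18],[6,19],[10,18],[21,0],[36,11],[42,0]]
[[3,18],[6,19],[10,18],[21,0],[36,11],[42,0]]
[[3,18],[6,19],[10,18],[21,0],[29,9],[30,0],[36,11],[42,0]]
[[3,18],[6,19],[10,18],[21,0],[29,9],[30,0],[36,11],[42,9],[43,0]]
[[3,18],[6,19],[10,18],[21,0],[29,9],[30,0],[36,11],[42,9],[43,0]]
[[3,18],[6,19],[10,18],[21,0],[29,14],[30,0],[36,11],[42,9],[43,0]]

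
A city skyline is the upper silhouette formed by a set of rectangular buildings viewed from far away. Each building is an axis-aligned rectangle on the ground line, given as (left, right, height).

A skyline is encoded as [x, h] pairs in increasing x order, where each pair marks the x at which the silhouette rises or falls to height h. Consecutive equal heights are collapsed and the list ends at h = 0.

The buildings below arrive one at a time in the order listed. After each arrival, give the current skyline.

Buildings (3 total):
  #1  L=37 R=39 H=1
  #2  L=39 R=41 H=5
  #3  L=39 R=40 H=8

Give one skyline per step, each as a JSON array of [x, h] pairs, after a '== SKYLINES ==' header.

== SKYLINES ==
[[37,1],[39,0]]
[[37,1],[39,5],[41,0]]
[[37,1],[39,8],[40,5],[41,0]]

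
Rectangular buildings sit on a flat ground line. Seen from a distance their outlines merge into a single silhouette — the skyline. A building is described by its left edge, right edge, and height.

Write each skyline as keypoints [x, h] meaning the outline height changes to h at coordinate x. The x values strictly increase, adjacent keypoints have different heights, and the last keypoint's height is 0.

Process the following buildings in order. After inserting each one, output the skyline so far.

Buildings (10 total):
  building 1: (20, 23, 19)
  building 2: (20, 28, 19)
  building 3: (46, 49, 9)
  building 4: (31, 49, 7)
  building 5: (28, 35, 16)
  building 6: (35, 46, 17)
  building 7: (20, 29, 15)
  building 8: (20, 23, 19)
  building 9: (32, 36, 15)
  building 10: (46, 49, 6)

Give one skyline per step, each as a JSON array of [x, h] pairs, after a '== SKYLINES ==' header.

== SKYLINES ==
[[20,19],[23,0]]
[[20,19],[28,0]]
[[20,19],[28,0],[46,9],[49,0]]
[[20,19],[28,0],[31,7],[46,9],[49,0]]
[[20,19],[28,16],[35,7],[46,9],[49,0]]
[[20,19],[28,16],[35,17],[46,9],[49,0]]
[[20,19],[28,16],[35,17],[46,9],[49,0]]
[[20,19],[28,16],[35,17],[46,9],[49,0]]
[[20,19],[28,16],[35,17],[46,9],[49,0]]
[[20,19],[28,16],[35,17],[46,9],[49,0]]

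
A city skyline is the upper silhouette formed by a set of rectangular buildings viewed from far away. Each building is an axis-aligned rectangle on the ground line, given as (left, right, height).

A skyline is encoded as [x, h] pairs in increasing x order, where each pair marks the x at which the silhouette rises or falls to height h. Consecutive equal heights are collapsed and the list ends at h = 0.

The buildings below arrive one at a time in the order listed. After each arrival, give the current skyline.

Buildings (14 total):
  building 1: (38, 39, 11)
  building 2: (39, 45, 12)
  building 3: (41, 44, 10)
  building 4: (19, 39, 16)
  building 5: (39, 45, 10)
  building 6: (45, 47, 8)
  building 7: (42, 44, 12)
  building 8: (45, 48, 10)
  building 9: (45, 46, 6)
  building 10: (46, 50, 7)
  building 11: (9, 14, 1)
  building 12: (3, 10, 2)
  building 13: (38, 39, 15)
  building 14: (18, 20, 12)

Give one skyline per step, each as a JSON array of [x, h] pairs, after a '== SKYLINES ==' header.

== SKYLINES ==
[[38,11],[39,0]]
[[38,11],[39,12],[45,0]]
[[38,11],[39,12],[45,0]]
[[19,16],[39,12],[45,0]]
[[19,16],[39,12],[45,0]]
[[19,16],[39,12],[45,8],[47,0]]
[[19,16],[39,12],[45,8],[47,0]]
[[19,16],[39,12],[45,10],[48,0]]
[[19,16],[39,12],[45,10],[48,0]]
[[19,16],[39,12],[45,10],[48,7],[50,0]]
[[9,1],[14,0],[19,16],[39,12],[45,10],[48,7],[50,0]]
[[3,2],[10,1],[14,0],[19,16],[39,12],[45,10],[48,7],[50,0]]
[[3,2],[10,1],[14,0],[19,16],[39,12],[45,10],[48,7],[50,0]]
[[3,2],[10,1],[14,0],[18,12],[19,16],[39,12],[45,10],[48,7],[50,0]]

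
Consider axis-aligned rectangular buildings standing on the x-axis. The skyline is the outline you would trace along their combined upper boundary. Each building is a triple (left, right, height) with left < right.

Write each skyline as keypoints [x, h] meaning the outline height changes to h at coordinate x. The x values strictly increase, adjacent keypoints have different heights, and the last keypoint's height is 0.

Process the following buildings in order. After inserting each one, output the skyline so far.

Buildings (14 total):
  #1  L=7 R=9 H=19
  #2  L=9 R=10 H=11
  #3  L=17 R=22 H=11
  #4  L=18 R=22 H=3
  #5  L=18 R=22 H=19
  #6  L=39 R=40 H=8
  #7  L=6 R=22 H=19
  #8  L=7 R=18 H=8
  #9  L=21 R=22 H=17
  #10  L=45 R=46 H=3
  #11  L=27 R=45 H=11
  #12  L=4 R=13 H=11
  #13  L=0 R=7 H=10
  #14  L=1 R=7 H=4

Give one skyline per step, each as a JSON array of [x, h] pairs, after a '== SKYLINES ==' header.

== SKYLINES ==
[[7,19],[9,0]]
[[7,19],[9,11],[10,0]]
[[7,19],[9,11],[10,0],[17,11],[22,0]]
[[7,19],[9,11],[10,0],[17,11],[22,0]]
[[7,19],[9,11],[10,0],[17,11],[18,19],[22,0]]
[[7,19],[9,11],[10,0],[17,11],[18,19],[22,0],[39,8],[40,0]]
[[6,19],[22,0],[39,8],[40,0]]
[[6,19],[22,0],[39,8],[40,0]]
[[6,19],[22,0],[39,8],[40,0]]
[[6,19],[22,0],[39,8],[40,0],[45,3],[46,0]]
[[6,19],[22,0],[27,11],[45,3],[46,0]]
[[4,11],[6,19],[22,0],[27,11],[45,3],[46,0]]
[[0,10],[4,11],[6,19],[22,0],[27,11],[45,3],[46,0]]
[[0,10],[4,11],[6,19],[22,0],[27,11],[45,3],[46,0]]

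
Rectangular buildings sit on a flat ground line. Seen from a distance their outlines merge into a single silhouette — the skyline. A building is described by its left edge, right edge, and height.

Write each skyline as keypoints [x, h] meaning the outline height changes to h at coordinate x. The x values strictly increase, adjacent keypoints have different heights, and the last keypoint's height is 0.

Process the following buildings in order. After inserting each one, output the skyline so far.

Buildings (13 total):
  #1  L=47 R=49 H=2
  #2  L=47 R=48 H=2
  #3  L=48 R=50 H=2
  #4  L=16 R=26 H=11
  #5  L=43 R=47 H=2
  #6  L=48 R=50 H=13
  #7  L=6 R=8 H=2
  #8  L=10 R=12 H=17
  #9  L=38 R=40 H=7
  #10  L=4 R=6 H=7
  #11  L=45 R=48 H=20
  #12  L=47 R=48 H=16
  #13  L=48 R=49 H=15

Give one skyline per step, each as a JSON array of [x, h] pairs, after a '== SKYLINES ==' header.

== SKYLINES ==
[[47,2],[49,0]]
[[47,2],[49,0]]
[[47,2],[50,0]]
[[16,11],[26,0],[47,2],[50,0]]
[[16,11],[26,0],[43,2],[50,0]]
[[16,11],[26,0],[43,2],[48,13],[50,0]]
[[6,2],[8,0],[16,11],[26,0],[43,2],[48,13],[50,0]]
[[6,2],[8,0],[10,17],[12,0],[16,11],[26,0],[43,2],[48,13],[50,0]]
[[6,2],[8,0],[10,17],[12,0],[16,11],[26,0],[38,7],[40,0],[43,2],[48,13],[50,0]]
[[4,7],[6,2],[8,0],[10,17],[12,0],[16,11],[26,0],[38,7],[40,0],[43,2],[48,13],[50,0]]
[[4,7],[6,2],[8,0],[10,17],[12,0],[16,11],[26,0],[38,7],[40,0],[43,2],[45,20],[48,13],[50,0]]
[[4,7],[6,2],[8,0],[10,17],[12,0],[16,11],[26,0],[38,7],[40,0],[43,2],[45,20],[48,13],[50,0]]
[[4,7],[6,2],[8,0],[10,17],[12,0],[16,11],[26,0],[38,7],[40,0],[43,2],[45,20],[48,15],[49,13],[50,0]]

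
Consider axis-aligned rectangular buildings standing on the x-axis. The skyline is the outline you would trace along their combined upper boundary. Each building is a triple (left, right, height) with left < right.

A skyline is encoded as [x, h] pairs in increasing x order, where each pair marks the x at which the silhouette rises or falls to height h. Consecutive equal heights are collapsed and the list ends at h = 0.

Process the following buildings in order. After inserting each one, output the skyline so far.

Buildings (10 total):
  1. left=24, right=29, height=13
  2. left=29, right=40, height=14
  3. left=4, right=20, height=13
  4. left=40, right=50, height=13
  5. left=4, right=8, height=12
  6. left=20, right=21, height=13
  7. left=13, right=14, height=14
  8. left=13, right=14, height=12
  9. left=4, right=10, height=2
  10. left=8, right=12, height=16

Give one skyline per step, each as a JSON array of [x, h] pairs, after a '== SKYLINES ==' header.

== SKYLINES ==
[[24,13],[29,0]]
[[24,13],[29,14],[40,0]]
[[4,13],[20,0],[24,13],[29,14],[40,0]]
[[4,13],[20,0],[24,13],[29,14],[40,13],[50,0]]
[[4,13],[20,0],[24,13],[29,14],[40,13],[50,0]]
[[4,13],[21,0],[24,13],[29,14],[40,13],[50,0]]
[[4,13],[13,14],[14,13],[21,0],[24,13],[29,14],[40,13],[50,0]]
[[4,13],[13,14],[14,13],[21,0],[24,13],[29,14],[40,13],[50,0]]
[[4,13],[13,14],[14,13],[21,0],[24,13],[29,14],[40,13],[50,0]]
[[4,13],[8,16],[12,13],[13,14],[14,13],[21,0],[24,13],[29,14],[40,13],[50,0]]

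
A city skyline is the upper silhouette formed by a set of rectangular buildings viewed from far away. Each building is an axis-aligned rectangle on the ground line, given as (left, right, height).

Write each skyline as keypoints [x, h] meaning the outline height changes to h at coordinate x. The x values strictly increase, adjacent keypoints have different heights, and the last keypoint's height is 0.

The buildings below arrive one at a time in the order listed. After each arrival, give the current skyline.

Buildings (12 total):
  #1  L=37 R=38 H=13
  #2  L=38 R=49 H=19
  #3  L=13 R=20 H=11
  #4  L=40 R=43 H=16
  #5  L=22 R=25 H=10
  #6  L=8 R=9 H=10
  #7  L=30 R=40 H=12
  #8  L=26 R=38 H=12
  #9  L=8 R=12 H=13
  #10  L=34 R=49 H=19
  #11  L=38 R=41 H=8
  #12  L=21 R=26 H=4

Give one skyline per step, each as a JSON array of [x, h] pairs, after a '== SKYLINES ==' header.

== SKYLINES ==
[[37,13],[38,0]]
[[37,13],[38,19],[49,0]]
[[13,11],[20,0],[37,13],[38,19],[49,0]]
[[13,11],[20,0],[37,13],[38,19],[49,0]]
[[13,11],[20,0],[22,10],[25,0],[37,13],[38,19],[49,0]]
[[8,10],[9,0],[13,11],[20,0],[22,10],[25,0],[37,13],[38,19],[49,0]]
[[8,10],[9,0],[13,11],[20,0],[22,10],[25,0],[30,12],[37,13],[38,19],[49,0]]
[[8,10],[9,0],[13,11],[20,0],[22,10],[25,0],[26,12],[37,13],[38,19],[49,0]]
[[8,13],[12,0],[13,11],[20,0],[22,10],[25,0],[26,12],[37,13],[38,19],[49,0]]
[[8,13],[12,0],[13,11],[20,0],[22,10],[25,0],[26,12],[34,19],[49,0]]
[[8,13],[12,0],[13,11],[20,0],[22,10],[25,0],[26,12],[34,19],[49,0]]
[[8,13],[12,0],[13,11],[20,0],[21,4],[22,10],[25,4],[26,12],[34,19],[49,0]]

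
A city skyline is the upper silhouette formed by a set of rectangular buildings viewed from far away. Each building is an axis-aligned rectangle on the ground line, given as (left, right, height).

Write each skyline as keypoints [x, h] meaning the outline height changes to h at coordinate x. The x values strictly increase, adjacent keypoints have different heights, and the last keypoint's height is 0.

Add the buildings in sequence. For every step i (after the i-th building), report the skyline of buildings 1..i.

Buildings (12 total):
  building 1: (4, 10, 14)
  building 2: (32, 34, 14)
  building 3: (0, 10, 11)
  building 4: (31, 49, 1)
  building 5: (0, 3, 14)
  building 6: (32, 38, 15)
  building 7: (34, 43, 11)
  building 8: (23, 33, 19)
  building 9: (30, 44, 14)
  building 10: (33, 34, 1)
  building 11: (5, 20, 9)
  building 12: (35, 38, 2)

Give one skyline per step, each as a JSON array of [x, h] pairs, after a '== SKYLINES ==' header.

== SKYLINES ==
[[4,14],[10,0]]
[[4,14],[10,0],[32,14],[34,0]]
[[0,11],[4,14],[10,0],[32,14],[34,0]]
[[0,11],[4,14],[10,0],[31,1],[32,14],[34,1],[49,0]]
[[0,14],[3,11],[4,14],[10,0],[31,1],[32,14],[34,1],[49,0]]
[[0,14],[3,11],[4,14],[10,0],[31,1],[32,15],[38,1],[49,0]]
[[0,14],[3,11],[4,14],[10,0],[31,1],[32,15],[38,11],[43,1],[49,0]]
[[0,14],[3,11],[4,14],[10,0],[23,19],[33,15],[38,11],[43,1],[49,0]]
[[0,14],[3,11],[4,14],[10,0],[23,19],[33,15],[38,14],[44,1],[49,0]]
[[0,14],[3,11],[4,14],[10,0],[23,19],[33,15],[38,14],[44,1],[49,0]]
[[0,14],[3,11],[4,14],[10,9],[20,0],[23,19],[33,15],[38,14],[44,1],[49,0]]
[[0,14],[3,11],[4,14],[10,9],[20,0],[23,19],[33,15],[38,14],[44,1],[49,0]]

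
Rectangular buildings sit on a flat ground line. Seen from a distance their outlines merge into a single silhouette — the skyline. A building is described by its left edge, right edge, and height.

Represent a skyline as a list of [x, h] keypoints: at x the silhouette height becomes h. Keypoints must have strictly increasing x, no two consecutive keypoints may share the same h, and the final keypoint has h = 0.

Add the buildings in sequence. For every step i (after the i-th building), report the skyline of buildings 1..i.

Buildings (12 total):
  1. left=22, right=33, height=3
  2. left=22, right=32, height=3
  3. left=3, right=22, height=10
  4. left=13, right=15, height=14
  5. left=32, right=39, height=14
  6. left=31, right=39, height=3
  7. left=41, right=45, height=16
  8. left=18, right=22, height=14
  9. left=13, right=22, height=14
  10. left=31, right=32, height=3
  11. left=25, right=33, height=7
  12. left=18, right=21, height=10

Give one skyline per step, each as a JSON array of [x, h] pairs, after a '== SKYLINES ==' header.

== SKYLINES ==
[[22,3],[33,0]]
[[22,3],[33,0]]
[[3,10],[22,3],[33,0]]
[[3,10],[13,14],[15,10],[22,3],[33,0]]
[[3,10],[13,14],[15,10],[22,3],[32,14],[39,0]]
[[3,10],[13,14],[15,10],[22,3],[32,14],[39,0]]
[[3,10],[13,14],[15,10],[22,3],[32,14],[39,0],[41,16],[45,0]]
[[3,10],[13,14],[15,10],[18,14],[22,3],[32,14],[39,0],[41,16],[45,0]]
[[3,10],[13,14],[22,3],[32,14],[39,0],[41,16],[45,0]]
[[3,10],[13,14],[22,3],[32,14],[39,0],[41,16],[45,0]]
[[3,10],[13,14],[22,3],[25,7],[32,14],[39,0],[41,16],[45,0]]
[[3,10],[13,14],[22,3],[25,7],[32,14],[39,0],[41,16],[45,0]]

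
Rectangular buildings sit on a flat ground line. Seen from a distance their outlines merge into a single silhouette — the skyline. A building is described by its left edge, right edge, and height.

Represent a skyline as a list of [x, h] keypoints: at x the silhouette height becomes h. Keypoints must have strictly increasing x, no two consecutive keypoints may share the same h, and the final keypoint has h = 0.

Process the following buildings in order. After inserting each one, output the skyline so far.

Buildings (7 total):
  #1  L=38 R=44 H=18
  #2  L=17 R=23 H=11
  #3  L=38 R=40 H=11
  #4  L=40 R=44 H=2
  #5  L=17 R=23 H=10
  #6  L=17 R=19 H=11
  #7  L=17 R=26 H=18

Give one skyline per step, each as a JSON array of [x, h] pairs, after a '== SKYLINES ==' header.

== SKYLINES ==
[[38,18],[44,0]]
[[17,11],[23,0],[38,18],[44,0]]
[[17,11],[23,0],[38,18],[44,0]]
[[17,11],[23,0],[38,18],[44,0]]
[[17,11],[23,0],[38,18],[44,0]]
[[17,11],[23,0],[38,18],[44,0]]
[[17,18],[26,0],[38,18],[44,0]]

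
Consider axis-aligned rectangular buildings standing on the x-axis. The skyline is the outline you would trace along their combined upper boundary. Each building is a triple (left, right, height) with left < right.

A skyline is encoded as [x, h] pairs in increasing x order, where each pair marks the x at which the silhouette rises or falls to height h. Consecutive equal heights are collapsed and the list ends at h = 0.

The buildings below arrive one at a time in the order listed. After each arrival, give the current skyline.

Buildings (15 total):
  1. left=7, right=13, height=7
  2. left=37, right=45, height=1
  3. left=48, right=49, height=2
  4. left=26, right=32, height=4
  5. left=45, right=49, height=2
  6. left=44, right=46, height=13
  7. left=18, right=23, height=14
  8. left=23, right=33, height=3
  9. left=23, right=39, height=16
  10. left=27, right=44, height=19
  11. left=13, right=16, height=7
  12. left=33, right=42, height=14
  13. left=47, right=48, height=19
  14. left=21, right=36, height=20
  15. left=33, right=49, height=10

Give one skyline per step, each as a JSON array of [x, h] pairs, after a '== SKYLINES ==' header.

== SKYLINES ==
[[7,7],[13,0]]
[[7,7],[13,0],[37,1],[45,0]]
[[7,7],[13,0],[37,1],[45,0],[48,2],[49,0]]
[[7,7],[13,0],[26,4],[32,0],[37,1],[45,0],[48,2],[49,0]]
[[7,7],[13,0],[26,4],[32,0],[37,1],[45,2],[49,0]]
[[7,7],[13,0],[26,4],[32,0],[37,1],[44,13],[46,2],[49,0]]
[[7,7],[13,0],[18,14],[23,0],[26,4],[32,0],[37,1],[44,13],[46,2],[49,0]]
[[7,7],[13,0],[18,14],[23,3],[26,4],[32,3],[33,0],[37,1],[44,13],[46,2],[49,0]]
[[7,7],[13,0],[18,14],[23,16],[39,1],[44,13],[46,2],[49,0]]
[[7,7],[13,0],[18,14],[23,16],[27,19],[44,13],[46,2],[49,0]]
[[7,7],[16,0],[18,14],[23,16],[27,19],[44,13],[46,2],[49,0]]
[[7,7],[16,0],[18,14],[23,16],[27,19],[44,13],[46,2],[49,0]]
[[7,7],[16,0],[18,14],[23,16],[27,19],[44,13],[46,2],[47,19],[48,2],[49,0]]
[[7,7],[16,0],[18,14],[21,20],[36,19],[44,13],[46,2],[47,19],[48,2],[49,0]]
[[7,7],[16,0],[18,14],[21,20],[36,19],[44,13],[46,10],[47,19],[48,10],[49,0]]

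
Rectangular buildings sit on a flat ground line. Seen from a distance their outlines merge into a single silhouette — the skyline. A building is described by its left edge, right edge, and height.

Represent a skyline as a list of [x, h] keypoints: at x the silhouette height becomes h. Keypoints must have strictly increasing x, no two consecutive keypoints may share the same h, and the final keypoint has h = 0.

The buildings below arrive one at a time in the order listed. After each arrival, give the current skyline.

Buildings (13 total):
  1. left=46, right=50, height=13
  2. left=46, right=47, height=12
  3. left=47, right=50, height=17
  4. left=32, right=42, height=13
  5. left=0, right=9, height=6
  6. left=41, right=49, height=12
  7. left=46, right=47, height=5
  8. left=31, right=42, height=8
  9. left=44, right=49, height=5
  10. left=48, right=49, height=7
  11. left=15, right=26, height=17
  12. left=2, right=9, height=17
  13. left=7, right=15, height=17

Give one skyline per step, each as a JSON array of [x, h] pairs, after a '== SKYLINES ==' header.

== SKYLINES ==
[[46,13],[50,0]]
[[46,13],[50,0]]
[[46,13],[47,17],[50,0]]
[[32,13],[42,0],[46,13],[47,17],[50,0]]
[[0,6],[9,0],[32,13],[42,0],[46,13],[47,17],[50,0]]
[[0,6],[9,0],[32,13],[42,12],[46,13],[47,17],[50,0]]
[[0,6],[9,0],[32,13],[42,12],[46,13],[47,17],[50,0]]
[[0,6],[9,0],[31,8],[32,13],[42,12],[46,13],[47,17],[50,0]]
[[0,6],[9,0],[31,8],[32,13],[42,12],[46,13],[47,17],[50,0]]
[[0,6],[9,0],[31,8],[32,13],[42,12],[46,13],[47,17],[50,0]]
[[0,6],[9,0],[15,17],[26,0],[31,8],[32,13],[42,12],[46,13],[47,17],[50,0]]
[[0,6],[2,17],[9,0],[15,17],[26,0],[31,8],[32,13],[42,12],[46,13],[47,17],[50,0]]
[[0,6],[2,17],[26,0],[31,8],[32,13],[42,12],[46,13],[47,17],[50,0]]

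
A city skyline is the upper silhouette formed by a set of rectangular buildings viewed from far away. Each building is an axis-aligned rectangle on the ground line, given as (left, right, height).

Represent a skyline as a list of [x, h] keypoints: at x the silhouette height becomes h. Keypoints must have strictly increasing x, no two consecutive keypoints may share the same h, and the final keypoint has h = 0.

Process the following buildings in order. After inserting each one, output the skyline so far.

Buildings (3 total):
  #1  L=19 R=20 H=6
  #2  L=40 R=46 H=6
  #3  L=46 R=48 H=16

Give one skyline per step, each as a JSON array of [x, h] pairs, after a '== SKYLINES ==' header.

== SKYLINES ==
[[19,6],[20,0]]
[[19,6],[20,0],[40,6],[46,0]]
[[19,6],[20,0],[40,6],[46,16],[48,0]]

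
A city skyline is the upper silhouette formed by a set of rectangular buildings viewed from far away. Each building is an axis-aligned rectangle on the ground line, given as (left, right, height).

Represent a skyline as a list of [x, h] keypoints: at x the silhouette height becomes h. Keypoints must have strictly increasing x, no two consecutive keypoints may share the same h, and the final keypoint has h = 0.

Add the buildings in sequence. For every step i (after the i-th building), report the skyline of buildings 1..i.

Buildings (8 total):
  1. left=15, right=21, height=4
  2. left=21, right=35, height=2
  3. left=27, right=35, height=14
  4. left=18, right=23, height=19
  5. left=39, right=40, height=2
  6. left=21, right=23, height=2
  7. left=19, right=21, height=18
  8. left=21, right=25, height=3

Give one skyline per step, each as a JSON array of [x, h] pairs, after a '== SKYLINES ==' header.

== SKYLINES ==
[[15,4],[21,0]]
[[15,4],[21,2],[35,0]]
[[15,4],[21,2],[27,14],[35,0]]
[[15,4],[18,19],[23,2],[27,14],[35,0]]
[[15,4],[18,19],[23,2],[27,14],[35,0],[39,2],[40,0]]
[[15,4],[18,19],[23,2],[27,14],[35,0],[39,2],[40,0]]
[[15,4],[18,19],[23,2],[27,14],[35,0],[39,2],[40,0]]
[[15,4],[18,19],[23,3],[25,2],[27,14],[35,0],[39,2],[40,0]]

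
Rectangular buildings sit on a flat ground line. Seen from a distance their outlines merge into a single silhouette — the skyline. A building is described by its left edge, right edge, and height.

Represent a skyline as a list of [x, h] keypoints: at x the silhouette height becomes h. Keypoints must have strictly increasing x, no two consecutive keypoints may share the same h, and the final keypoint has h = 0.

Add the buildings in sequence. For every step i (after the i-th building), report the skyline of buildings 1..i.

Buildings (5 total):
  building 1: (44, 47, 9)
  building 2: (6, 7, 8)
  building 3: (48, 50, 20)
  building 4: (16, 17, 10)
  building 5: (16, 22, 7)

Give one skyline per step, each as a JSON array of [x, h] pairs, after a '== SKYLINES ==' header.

== SKYLINES ==
[[44,9],[47,0]]
[[6,8],[7,0],[44,9],[47,0]]
[[6,8],[7,0],[44,9],[47,0],[48,20],[50,0]]
[[6,8],[7,0],[16,10],[17,0],[44,9],[47,0],[48,20],[50,0]]
[[6,8],[7,0],[16,10],[17,7],[22,0],[44,9],[47,0],[48,20],[50,0]]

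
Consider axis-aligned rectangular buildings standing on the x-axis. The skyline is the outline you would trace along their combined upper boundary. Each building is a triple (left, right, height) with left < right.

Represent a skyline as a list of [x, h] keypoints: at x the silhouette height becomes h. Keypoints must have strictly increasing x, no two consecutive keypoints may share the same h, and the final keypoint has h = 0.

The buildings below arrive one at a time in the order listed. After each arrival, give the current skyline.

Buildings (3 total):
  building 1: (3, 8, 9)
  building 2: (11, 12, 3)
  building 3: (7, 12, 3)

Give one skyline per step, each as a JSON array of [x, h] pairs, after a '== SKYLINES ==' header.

== SKYLINES ==
[[3,9],[8,0]]
[[3,9],[8,0],[11,3],[12,0]]
[[3,9],[8,3],[12,0]]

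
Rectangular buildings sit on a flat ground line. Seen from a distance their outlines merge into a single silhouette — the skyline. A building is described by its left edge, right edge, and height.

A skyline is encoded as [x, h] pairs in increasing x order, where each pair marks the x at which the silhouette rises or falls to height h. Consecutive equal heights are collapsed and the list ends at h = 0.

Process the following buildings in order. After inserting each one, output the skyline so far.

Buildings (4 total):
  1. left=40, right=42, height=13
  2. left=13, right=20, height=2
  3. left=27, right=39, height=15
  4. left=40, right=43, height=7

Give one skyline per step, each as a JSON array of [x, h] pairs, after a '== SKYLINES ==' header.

== SKYLINES ==
[[40,13],[42,0]]
[[13,2],[20,0],[40,13],[42,0]]
[[13,2],[20,0],[27,15],[39,0],[40,13],[42,0]]
[[13,2],[20,0],[27,15],[39,0],[40,13],[42,7],[43,0]]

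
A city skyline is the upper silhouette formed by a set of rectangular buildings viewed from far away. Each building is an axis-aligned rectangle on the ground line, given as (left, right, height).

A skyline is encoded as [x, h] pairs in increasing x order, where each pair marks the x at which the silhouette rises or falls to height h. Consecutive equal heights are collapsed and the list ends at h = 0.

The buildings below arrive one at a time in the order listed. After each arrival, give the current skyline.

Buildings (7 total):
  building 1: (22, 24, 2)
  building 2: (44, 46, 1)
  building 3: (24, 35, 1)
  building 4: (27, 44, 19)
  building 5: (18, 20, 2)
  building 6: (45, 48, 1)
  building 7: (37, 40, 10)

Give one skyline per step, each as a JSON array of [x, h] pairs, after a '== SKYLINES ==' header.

== SKYLINES ==
[[22,2],[24,0]]
[[22,2],[24,0],[44,1],[46,0]]
[[22,2],[24,1],[35,0],[44,1],[46,0]]
[[22,2],[24,1],[27,19],[44,1],[46,0]]
[[18,2],[20,0],[22,2],[24,1],[27,19],[44,1],[46,0]]
[[18,2],[20,0],[22,2],[24,1],[27,19],[44,1],[48,0]]
[[18,2],[20,0],[22,2],[24,1],[27,19],[44,1],[48,0]]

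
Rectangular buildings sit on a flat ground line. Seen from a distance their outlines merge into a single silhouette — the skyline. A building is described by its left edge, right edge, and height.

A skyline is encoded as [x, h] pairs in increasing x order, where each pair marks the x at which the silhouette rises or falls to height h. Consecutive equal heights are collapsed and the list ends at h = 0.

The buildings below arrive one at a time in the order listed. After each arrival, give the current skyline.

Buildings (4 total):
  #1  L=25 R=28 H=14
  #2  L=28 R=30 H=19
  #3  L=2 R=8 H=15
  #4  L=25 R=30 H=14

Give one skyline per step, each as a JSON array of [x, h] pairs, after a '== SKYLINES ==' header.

== SKYLINES ==
[[25,14],[28,0]]
[[25,14],[28,19],[30,0]]
[[2,15],[8,0],[25,14],[28,19],[30,0]]
[[2,15],[8,0],[25,14],[28,19],[30,0]]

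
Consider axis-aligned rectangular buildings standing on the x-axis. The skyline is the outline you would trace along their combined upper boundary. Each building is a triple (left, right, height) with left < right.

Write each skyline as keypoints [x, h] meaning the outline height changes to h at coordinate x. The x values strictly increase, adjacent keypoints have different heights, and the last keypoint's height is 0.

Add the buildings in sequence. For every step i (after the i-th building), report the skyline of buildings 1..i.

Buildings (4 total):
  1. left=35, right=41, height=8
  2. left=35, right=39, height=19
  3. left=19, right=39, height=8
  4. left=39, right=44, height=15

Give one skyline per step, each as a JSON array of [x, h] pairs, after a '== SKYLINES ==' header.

== SKYLINES ==
[[35,8],[41,0]]
[[35,19],[39,8],[41,0]]
[[19,8],[35,19],[39,8],[41,0]]
[[19,8],[35,19],[39,15],[44,0]]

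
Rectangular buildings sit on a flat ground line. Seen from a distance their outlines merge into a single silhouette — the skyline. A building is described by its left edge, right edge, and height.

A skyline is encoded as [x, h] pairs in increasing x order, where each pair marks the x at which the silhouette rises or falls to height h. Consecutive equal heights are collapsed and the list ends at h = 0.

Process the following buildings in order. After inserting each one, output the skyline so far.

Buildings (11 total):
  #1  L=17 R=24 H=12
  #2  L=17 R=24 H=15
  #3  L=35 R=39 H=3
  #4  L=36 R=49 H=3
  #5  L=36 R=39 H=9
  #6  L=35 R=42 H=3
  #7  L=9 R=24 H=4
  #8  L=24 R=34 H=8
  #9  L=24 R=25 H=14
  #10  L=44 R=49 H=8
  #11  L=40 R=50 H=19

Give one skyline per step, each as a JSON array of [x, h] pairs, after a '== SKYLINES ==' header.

== SKYLINES ==
[[17,12],[24,0]]
[[17,15],[24,0]]
[[17,15],[24,0],[35,3],[39,0]]
[[17,15],[24,0],[35,3],[49,0]]
[[17,15],[24,0],[35,3],[36,9],[39,3],[49,0]]
[[17,15],[24,0],[35,3],[36,9],[39,3],[49,0]]
[[9,4],[17,15],[24,0],[35,3],[36,9],[39,3],[49,0]]
[[9,4],[17,15],[24,8],[34,0],[35,3],[36,9],[39,3],[49,0]]
[[9,4],[17,15],[24,14],[25,8],[34,0],[35,3],[36,9],[39,3],[49,0]]
[[9,4],[17,15],[24,14],[25,8],[34,0],[35,3],[36,9],[39,3],[44,8],[49,0]]
[[9,4],[17,15],[24,14],[25,8],[34,0],[35,3],[36,9],[39,3],[40,19],[50,0]]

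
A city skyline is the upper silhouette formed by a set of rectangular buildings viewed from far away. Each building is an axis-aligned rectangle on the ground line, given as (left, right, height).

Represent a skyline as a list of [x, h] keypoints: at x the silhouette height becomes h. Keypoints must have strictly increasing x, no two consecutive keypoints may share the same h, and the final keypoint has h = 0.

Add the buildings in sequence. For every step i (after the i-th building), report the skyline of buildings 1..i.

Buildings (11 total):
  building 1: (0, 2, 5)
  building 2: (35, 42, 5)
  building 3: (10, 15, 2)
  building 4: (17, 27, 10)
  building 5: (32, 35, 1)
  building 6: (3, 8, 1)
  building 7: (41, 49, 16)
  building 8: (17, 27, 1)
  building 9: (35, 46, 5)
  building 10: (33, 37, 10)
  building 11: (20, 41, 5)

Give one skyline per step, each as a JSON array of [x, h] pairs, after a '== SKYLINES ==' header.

== SKYLINES ==
[[0,5],[2,0]]
[[0,5],[2,0],[35,5],[42,0]]
[[0,5],[2,0],[10,2],[15,0],[35,5],[42,0]]
[[0,5],[2,0],[10,2],[15,0],[17,10],[27,0],[35,5],[42,0]]
[[0,5],[2,0],[10,2],[15,0],[17,10],[27,0],[32,1],[35,5],[42,0]]
[[0,5],[2,0],[3,1],[8,0],[10,2],[15,0],[17,10],[27,0],[32,1],[35,5],[42,0]]
[[0,5],[2,0],[3,1],[8,0],[10,2],[15,0],[17,10],[27,0],[32,1],[35,5],[41,16],[49,0]]
[[0,5],[2,0],[3,1],[8,0],[10,2],[15,0],[17,10],[27,0],[32,1],[35,5],[41,16],[49,0]]
[[0,5],[2,0],[3,1],[8,0],[10,2],[15,0],[17,10],[27,0],[32,1],[35,5],[41,16],[49,0]]
[[0,5],[2,0],[3,1],[8,0],[10,2],[15,0],[17,10],[27,0],[32,1],[33,10],[37,5],[41,16],[49,0]]
[[0,5],[2,0],[3,1],[8,0],[10,2],[15,0],[17,10],[27,5],[33,10],[37,5],[41,16],[49,0]]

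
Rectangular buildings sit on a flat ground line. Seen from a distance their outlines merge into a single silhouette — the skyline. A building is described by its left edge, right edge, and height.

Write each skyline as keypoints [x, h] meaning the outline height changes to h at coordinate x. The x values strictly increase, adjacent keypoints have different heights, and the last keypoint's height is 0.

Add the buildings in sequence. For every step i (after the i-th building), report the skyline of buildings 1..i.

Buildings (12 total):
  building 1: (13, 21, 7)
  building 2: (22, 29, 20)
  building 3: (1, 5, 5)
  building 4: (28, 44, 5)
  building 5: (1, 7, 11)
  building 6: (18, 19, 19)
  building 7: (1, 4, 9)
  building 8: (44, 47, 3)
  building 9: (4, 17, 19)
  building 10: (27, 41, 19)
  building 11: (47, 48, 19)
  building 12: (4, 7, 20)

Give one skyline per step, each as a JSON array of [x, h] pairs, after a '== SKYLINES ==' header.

== SKYLINES ==
[[13,7],[21,0]]
[[13,7],[21,0],[22,20],[29,0]]
[[1,5],[5,0],[13,7],[21,0],[22,20],[29,0]]
[[1,5],[5,0],[13,7],[21,0],[22,20],[29,5],[44,0]]
[[1,11],[7,0],[13,7],[21,0],[22,20],[29,5],[44,0]]
[[1,11],[7,0],[13,7],[18,19],[19,7],[21,0],[22,20],[29,5],[44,0]]
[[1,11],[7,0],[13,7],[18,19],[19,7],[21,0],[22,20],[29,5],[44,0]]
[[1,11],[7,0],[13,7],[18,19],[19,7],[21,0],[22,20],[29,5],[44,3],[47,0]]
[[1,11],[4,19],[17,7],[18,19],[19,7],[21,0],[22,20],[29,5],[44,3],[47,0]]
[[1,11],[4,19],[17,7],[18,19],[19,7],[21,0],[22,20],[29,19],[41,5],[44,3],[47,0]]
[[1,11],[4,19],[17,7],[18,19],[19,7],[21,0],[22,20],[29,19],[41,5],[44,3],[47,19],[48,0]]
[[1,11],[4,20],[7,19],[17,7],[18,19],[19,7],[21,0],[22,20],[29,19],[41,5],[44,3],[47,19],[48,0]]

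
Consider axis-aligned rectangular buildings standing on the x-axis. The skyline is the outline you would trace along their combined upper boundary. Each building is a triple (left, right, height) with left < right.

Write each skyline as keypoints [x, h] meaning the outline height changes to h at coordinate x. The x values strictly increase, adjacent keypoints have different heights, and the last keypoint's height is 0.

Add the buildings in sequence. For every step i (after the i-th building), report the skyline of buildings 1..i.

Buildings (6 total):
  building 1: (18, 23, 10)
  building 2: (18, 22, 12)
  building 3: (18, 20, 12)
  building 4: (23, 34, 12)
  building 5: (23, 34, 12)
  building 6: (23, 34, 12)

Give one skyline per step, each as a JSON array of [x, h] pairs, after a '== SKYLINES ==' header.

== SKYLINES ==
[[18,10],[23,0]]
[[18,12],[22,10],[23,0]]
[[18,12],[22,10],[23,0]]
[[18,12],[22,10],[23,12],[34,0]]
[[18,12],[22,10],[23,12],[34,0]]
[[18,12],[22,10],[23,12],[34,0]]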